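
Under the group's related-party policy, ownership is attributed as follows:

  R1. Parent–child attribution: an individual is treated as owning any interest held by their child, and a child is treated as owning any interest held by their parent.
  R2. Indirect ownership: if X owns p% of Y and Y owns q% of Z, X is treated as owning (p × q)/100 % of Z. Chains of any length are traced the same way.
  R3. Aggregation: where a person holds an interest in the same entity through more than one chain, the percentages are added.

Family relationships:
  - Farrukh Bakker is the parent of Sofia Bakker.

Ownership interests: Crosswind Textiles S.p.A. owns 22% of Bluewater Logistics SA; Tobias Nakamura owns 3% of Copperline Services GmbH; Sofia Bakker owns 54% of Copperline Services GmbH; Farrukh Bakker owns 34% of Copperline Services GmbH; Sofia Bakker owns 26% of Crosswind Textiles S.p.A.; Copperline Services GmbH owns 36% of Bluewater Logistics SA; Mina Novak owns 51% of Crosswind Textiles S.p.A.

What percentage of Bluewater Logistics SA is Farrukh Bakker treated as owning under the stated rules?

37.4%

By parent–child attribution (R1), Farrukh Bakker is treated as also owning Sofia Bakker's interest in Copperline Services GmbH, giving 34% + 54% = 88%.
By parent–child attribution (R1), Farrukh Bakker is treated as owning Sofia Bakker's 26% interest in Crosswind Textiles S.p.A.
Chain via Copperline Services GmbH (R2): 88% × 36% = 31.68% of Bluewater Logistics SA.
Chain via Crosswind Textiles S.p.A. (R2): 26% × 22% = 5.72% of Bluewater Logistics SA.
Aggregating (R3): 31.68% + 5.72% = 37.4%.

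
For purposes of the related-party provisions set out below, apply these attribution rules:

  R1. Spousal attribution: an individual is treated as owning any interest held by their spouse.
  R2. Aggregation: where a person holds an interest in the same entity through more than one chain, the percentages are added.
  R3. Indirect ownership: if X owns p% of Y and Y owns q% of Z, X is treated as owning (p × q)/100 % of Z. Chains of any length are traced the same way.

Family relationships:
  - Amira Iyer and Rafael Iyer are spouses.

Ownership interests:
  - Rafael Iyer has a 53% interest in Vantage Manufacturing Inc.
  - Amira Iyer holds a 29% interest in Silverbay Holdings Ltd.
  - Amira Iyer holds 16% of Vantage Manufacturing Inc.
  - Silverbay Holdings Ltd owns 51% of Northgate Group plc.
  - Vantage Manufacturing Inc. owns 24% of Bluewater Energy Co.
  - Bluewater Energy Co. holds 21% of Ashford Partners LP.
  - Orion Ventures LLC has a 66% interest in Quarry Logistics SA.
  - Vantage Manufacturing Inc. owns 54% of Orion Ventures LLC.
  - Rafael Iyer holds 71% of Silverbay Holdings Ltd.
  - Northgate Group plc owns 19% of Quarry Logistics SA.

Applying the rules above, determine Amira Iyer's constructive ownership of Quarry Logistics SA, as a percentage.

34.2816%

By spousal attribution (R1), Amira Iyer is treated as also owning Rafael Iyer's interest in Vantage Manufacturing Inc, giving 16% + 53% = 69%.
By spousal attribution (R1), Amira Iyer is treated as also owning Rafael Iyer's interest in Silverbay Holdings Ltd, giving 29% + 71% = 100%.
Chain via Vantage Manufacturing Inc. → Orion Ventures LLC (R3): 69% × 54% × 66% = 24.5916% of Quarry Logistics SA.
Chain via Silverbay Holdings Ltd → Northgate Group plc (R3): 100% × 51% × 19% = 9.69% of Quarry Logistics SA.
Aggregating (R2): 24.5916% + 9.69% = 34.2816%.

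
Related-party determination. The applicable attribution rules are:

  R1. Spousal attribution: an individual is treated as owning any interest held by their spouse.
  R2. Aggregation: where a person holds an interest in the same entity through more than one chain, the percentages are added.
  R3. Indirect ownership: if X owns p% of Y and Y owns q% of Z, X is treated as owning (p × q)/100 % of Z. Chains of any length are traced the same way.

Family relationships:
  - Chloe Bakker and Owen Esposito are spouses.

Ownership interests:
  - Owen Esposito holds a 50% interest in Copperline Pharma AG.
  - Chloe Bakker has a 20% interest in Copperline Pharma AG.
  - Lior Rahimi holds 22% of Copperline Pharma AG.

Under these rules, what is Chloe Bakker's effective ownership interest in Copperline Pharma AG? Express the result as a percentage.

By spousal attribution (R1), Chloe Bakker is treated as also owning Owen Esposito's interest in Copperline Pharma AG, giving 20% + 50% = 70%.
Direct interest in Copperline Pharma AG: 70%.

70%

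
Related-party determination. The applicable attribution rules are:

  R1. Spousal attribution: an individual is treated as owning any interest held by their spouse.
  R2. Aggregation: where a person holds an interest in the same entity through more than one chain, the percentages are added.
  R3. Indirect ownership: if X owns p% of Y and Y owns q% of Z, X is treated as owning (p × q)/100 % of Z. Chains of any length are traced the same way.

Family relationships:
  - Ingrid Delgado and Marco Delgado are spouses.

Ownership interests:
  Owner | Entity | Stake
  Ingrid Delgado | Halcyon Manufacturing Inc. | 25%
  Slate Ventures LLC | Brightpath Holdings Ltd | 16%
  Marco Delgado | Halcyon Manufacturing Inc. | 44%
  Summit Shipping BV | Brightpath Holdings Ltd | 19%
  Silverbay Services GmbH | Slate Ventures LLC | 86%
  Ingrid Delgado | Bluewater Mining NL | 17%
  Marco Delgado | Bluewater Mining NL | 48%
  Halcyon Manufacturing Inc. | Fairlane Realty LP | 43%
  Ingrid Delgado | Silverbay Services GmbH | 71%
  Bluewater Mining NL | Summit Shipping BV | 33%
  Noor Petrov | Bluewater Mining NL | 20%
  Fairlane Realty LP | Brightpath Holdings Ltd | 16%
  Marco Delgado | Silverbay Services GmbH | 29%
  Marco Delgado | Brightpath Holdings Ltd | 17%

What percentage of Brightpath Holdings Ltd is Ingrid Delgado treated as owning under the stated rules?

By spousal attribution (R1), Ingrid Delgado is treated as also owning Marco Delgado's interest in Bluewater Mining NL, giving 17% + 48% = 65%.
By spousal attribution (R1), Ingrid Delgado is treated as also owning Marco Delgado's interest in Silverbay Services GmbH, giving 71% + 29% = 100%.
By spousal attribution (R1), Ingrid Delgado is treated as also owning Marco Delgado's interest in Halcyon Manufacturing Inc, giving 25% + 44% = 69%.
By spousal attribution (R1), Ingrid Delgado is treated as owning Marco Delgado's 17% interest in Brightpath Holdings Ltd.
Chain via Bluewater Mining NL → Summit Shipping BV (R3): 65% × 33% × 19% = 4.0755% of Brightpath Holdings Ltd.
Chain via Silverbay Services GmbH → Slate Ventures LLC (R3): 100% × 86% × 16% = 13.76% of Brightpath Holdings Ltd.
Chain via Halcyon Manufacturing Inc. → Fairlane Realty LP (R3): 69% × 43% × 16% = 4.7472% of Brightpath Holdings Ltd.
Direct interest in Brightpath Holdings Ltd: 17%.
Aggregating (R2): 4.0755% + 13.76% + 4.7472% + 17% = 39.5827%.

39.5827%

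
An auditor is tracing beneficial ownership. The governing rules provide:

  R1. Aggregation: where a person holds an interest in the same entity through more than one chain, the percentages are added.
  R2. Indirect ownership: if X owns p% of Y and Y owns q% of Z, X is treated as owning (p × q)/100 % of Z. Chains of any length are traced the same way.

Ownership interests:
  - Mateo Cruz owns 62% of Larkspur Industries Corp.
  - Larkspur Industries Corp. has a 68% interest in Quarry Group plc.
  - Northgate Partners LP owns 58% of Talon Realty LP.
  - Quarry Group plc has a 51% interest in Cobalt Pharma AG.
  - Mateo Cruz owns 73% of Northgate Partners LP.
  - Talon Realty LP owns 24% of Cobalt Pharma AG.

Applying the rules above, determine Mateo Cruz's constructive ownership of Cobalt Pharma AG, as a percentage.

31.6632%

Chain via Northgate Partners LP → Talon Realty LP (R2): 73% × 58% × 24% = 10.1616% of Cobalt Pharma AG.
Chain via Larkspur Industries Corp. → Quarry Group plc (R2): 62% × 68% × 51% = 21.5016% of Cobalt Pharma AG.
Aggregating (R1): 10.1616% + 21.5016% = 31.6632%.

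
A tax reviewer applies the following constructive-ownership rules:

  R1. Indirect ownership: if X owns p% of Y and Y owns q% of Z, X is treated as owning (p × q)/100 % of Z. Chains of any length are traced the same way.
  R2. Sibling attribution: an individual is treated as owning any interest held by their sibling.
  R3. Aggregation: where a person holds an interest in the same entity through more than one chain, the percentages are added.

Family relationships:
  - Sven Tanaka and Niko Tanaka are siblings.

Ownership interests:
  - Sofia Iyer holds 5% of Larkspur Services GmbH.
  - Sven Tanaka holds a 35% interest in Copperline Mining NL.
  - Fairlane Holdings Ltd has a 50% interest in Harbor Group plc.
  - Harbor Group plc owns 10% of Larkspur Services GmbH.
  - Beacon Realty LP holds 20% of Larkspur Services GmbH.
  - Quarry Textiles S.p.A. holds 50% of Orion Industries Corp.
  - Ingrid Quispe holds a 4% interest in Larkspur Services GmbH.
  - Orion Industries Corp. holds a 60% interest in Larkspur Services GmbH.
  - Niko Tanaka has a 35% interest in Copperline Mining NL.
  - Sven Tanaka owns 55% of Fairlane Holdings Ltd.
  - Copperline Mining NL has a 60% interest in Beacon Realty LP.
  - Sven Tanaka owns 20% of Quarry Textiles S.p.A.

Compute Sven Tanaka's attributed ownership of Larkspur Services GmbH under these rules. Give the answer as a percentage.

By sibling attribution (R2), Sven Tanaka is treated as also owning Niko Tanaka's interest in Copperline Mining NL, giving 35% + 35% = 70%.
Chain via Quarry Textiles S.p.A. → Orion Industries Corp. (R1): 20% × 50% × 60% = 6% of Larkspur Services GmbH.
Chain via Copperline Mining NL → Beacon Realty LP (R1): 70% × 60% × 20% = 8.4% of Larkspur Services GmbH.
Chain via Fairlane Holdings Ltd → Harbor Group plc (R1): 55% × 50% × 10% = 2.75% of Larkspur Services GmbH.
Aggregating (R3): 6% + 8.4% + 2.75% = 17.15%.

17.15%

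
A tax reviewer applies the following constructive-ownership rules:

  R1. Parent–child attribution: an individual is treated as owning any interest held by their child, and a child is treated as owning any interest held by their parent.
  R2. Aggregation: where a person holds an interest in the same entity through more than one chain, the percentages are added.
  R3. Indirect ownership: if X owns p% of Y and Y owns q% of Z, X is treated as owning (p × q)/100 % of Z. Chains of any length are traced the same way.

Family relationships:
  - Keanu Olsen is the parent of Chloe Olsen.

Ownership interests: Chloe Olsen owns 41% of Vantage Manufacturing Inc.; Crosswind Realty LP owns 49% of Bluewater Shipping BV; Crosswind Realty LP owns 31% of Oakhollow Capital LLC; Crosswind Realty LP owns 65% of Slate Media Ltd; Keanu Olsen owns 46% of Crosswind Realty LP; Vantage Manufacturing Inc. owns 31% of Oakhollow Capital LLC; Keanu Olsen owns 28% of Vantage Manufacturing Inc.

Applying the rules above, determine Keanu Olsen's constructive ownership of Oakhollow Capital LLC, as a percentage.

By parent–child attribution (R1), Keanu Olsen is treated as also owning Chloe Olsen's interest in Vantage Manufacturing Inc, giving 28% + 41% = 69%.
Chain via Crosswind Realty LP (R3): 46% × 31% = 14.26% of Oakhollow Capital LLC.
Chain via Vantage Manufacturing Inc. (R3): 69% × 31% = 21.39% of Oakhollow Capital LLC.
Aggregating (R2): 14.26% + 21.39% = 35.65%.

35.65%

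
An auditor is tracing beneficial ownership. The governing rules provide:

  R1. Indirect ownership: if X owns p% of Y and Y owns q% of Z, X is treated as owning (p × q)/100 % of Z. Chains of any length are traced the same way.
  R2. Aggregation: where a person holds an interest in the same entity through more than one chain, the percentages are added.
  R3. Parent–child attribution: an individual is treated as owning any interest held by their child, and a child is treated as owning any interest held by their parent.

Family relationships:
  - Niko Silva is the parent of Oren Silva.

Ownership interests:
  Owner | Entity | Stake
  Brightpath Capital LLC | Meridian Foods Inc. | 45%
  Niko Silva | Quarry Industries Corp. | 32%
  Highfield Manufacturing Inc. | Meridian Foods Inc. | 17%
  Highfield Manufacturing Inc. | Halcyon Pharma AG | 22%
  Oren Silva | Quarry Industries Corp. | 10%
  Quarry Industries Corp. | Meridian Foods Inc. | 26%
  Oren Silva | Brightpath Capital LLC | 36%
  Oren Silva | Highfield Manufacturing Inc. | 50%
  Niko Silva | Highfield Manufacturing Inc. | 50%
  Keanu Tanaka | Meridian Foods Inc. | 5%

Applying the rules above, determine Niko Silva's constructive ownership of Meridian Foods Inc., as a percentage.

44.12%

By parent–child attribution (R3), Niko Silva is treated as also owning Oren Silva's interest in Highfield Manufacturing Inc, giving 50% + 50% = 100%.
By parent–child attribution (R3), Niko Silva is treated as also owning Oren Silva's interest in Quarry Industries Corp, giving 32% + 10% = 42%.
By parent–child attribution (R3), Niko Silva is treated as owning Oren Silva's 36% interest in Brightpath Capital LLC.
Chain via Highfield Manufacturing Inc. (R1): 100% × 17% = 17% of Meridian Foods Inc.
Chain via Quarry Industries Corp. (R1): 42% × 26% = 10.92% of Meridian Foods Inc.
Chain via Brightpath Capital LLC (R1): 36% × 45% = 16.2% of Meridian Foods Inc.
Aggregating (R2): 17% + 10.92% + 16.2% = 44.12%.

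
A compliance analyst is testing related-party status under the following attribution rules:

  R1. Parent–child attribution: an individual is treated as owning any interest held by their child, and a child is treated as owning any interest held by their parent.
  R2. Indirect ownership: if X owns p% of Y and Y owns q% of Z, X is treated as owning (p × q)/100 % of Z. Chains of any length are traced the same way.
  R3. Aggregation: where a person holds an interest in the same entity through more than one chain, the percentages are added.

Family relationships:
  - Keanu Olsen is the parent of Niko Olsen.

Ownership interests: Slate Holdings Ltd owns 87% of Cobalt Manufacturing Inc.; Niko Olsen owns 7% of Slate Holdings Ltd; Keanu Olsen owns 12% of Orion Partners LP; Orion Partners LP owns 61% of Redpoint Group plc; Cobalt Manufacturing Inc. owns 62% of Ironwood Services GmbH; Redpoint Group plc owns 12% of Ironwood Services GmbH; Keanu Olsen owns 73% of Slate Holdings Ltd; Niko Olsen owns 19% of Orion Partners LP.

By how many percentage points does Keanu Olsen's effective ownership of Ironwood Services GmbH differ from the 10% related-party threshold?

By parent–child attribution (R1), Keanu Olsen is treated as also owning Niko Olsen's interest in Orion Partners LP, giving 12% + 19% = 31%.
By parent–child attribution (R1), Keanu Olsen is treated as also owning Niko Olsen's interest in Slate Holdings Ltd, giving 73% + 7% = 80%.
Chain via Orion Partners LP → Redpoint Group plc (R2): 31% × 61% × 12% = 2.2692% of Ironwood Services GmbH.
Chain via Slate Holdings Ltd → Cobalt Manufacturing Inc. (R2): 80% × 87% × 62% = 43.152% of Ironwood Services GmbH.
Aggregating (R3): 2.2692% + 43.152% = 45.4212%.
45.4212% exceeds the 10% threshold by 35.4212 percentage points.

35.4212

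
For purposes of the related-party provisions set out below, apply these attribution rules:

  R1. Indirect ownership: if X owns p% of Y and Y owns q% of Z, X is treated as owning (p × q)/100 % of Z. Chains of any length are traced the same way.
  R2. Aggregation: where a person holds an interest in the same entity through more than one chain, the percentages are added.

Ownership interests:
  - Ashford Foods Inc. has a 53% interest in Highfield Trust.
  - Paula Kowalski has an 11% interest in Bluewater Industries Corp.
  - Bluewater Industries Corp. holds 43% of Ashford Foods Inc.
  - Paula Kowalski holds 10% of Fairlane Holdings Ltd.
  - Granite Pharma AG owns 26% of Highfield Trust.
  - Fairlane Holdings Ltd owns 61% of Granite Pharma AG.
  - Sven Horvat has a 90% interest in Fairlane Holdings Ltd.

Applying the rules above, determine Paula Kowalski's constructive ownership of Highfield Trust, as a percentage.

4.0929%

Chain via Bluewater Industries Corp. → Ashford Foods Inc. (R1): 11% × 43% × 53% = 2.5069% of Highfield Trust.
Chain via Fairlane Holdings Ltd → Granite Pharma AG (R1): 10% × 61% × 26% = 1.586% of Highfield Trust.
Aggregating (R2): 2.5069% + 1.586% = 4.0929%.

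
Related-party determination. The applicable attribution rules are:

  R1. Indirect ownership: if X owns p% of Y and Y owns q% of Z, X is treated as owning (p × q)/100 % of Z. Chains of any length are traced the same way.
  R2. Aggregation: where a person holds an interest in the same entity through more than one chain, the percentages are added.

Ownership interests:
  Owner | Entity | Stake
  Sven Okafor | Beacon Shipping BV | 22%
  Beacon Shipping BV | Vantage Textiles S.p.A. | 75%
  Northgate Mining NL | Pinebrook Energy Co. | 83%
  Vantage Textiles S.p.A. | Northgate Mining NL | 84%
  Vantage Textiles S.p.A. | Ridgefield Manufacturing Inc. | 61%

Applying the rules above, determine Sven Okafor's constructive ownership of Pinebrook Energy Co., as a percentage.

11.5038%

Chain via Beacon Shipping BV → Vantage Textiles S.p.A. → Northgate Mining NL (R1): 22% × 75% × 84% × 83% = 11.5038% of Pinebrook Energy Co.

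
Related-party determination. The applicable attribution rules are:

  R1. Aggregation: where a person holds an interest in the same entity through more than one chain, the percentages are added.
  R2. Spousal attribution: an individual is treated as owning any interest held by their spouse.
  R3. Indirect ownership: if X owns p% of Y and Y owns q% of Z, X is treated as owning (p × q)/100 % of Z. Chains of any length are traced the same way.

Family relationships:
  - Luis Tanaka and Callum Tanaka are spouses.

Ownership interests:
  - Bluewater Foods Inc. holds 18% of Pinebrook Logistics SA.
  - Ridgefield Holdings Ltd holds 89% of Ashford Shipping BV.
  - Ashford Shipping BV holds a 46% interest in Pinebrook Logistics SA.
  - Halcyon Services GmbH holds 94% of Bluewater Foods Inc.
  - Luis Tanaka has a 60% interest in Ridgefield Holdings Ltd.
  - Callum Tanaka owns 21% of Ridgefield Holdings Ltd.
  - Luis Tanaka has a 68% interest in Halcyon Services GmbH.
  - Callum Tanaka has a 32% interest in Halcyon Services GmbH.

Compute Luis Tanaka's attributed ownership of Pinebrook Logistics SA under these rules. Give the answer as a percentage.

50.0814%

By spousal attribution (R2), Luis Tanaka is treated as also owning Callum Tanaka's interest in Halcyon Services GmbH, giving 68% + 32% = 100%.
By spousal attribution (R2), Luis Tanaka is treated as also owning Callum Tanaka's interest in Ridgefield Holdings Ltd, giving 60% + 21% = 81%.
Chain via Halcyon Services GmbH → Bluewater Foods Inc. (R3): 100% × 94% × 18% = 16.92% of Pinebrook Logistics SA.
Chain via Ridgefield Holdings Ltd → Ashford Shipping BV (R3): 81% × 89% × 46% = 33.1614% of Pinebrook Logistics SA.
Aggregating (R1): 16.92% + 33.1614% = 50.0814%.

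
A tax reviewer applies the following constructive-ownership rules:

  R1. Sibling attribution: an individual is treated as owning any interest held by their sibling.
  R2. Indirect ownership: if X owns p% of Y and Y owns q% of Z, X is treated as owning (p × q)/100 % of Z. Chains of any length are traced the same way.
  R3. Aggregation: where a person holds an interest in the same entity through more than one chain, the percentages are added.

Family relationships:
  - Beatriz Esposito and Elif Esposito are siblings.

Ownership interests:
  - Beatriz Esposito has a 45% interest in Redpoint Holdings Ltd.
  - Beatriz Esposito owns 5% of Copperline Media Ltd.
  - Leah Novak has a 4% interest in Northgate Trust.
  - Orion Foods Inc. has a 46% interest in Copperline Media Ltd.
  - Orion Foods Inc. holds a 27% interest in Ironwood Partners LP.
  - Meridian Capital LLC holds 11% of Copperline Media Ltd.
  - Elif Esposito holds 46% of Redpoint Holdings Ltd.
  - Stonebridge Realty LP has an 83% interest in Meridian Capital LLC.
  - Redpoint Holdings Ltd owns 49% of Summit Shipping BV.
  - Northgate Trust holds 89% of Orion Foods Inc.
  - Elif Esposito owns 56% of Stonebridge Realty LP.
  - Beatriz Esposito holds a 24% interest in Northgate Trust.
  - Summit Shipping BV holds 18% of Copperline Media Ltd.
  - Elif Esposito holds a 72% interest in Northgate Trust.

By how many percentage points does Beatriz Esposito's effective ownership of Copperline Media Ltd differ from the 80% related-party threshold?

By sibling attribution (R1), Beatriz Esposito is treated as also owning Elif Esposito's interest in Redpoint Holdings Ltd, giving 45% + 46% = 91%.
By sibling attribution (R1), Beatriz Esposito is treated as also owning Elif Esposito's interest in Northgate Trust, giving 24% + 72% = 96%.
By sibling attribution (R1), Beatriz Esposito is treated as owning Elif Esposito's 56% interest in Stonebridge Realty LP.
Chain via Redpoint Holdings Ltd → Summit Shipping BV (R2): 91% × 49% × 18% = 8.0262% of Copperline Media Ltd.
Chain via Northgate Trust → Orion Foods Inc. (R2): 96% × 89% × 46% = 39.3024% of Copperline Media Ltd.
Direct interest in Copperline Media Ltd: 5%.
Chain via Stonebridge Realty LP → Meridian Capital LLC (R2): 56% × 83% × 11% = 5.1128% of Copperline Media Ltd.
Aggregating (R3): 8.0262% + 39.3024% + 5% + 5.1128% = 57.4414%.
57.4414% falls short of the 80% threshold by 22.5586 percentage points.

22.5586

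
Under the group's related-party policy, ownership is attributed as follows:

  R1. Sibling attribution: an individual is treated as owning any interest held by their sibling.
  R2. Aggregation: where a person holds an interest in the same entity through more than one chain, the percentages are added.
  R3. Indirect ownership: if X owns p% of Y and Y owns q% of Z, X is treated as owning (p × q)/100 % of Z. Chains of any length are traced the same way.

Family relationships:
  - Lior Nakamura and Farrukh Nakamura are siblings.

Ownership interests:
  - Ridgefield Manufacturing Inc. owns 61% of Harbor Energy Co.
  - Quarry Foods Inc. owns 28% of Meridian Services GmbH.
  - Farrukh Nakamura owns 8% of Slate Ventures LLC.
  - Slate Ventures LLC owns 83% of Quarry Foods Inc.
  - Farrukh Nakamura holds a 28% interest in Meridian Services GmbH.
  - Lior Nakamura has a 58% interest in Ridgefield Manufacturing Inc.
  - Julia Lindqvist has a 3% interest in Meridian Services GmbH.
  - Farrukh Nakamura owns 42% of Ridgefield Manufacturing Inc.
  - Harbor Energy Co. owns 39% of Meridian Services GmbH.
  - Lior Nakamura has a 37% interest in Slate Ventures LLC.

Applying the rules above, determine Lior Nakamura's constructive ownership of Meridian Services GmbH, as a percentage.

62.248%

By sibling attribution (R1), Lior Nakamura is treated as also owning Farrukh Nakamura's interest in Ridgefield Manufacturing Inc, giving 58% + 42% = 100%.
By sibling attribution (R1), Lior Nakamura is treated as also owning Farrukh Nakamura's interest in Slate Ventures LLC, giving 37% + 8% = 45%.
By sibling attribution (R1), Lior Nakamura is treated as owning Farrukh Nakamura's 28% interest in Meridian Services GmbH.
Chain via Ridgefield Manufacturing Inc. → Harbor Energy Co. (R3): 100% × 61% × 39% = 23.79% of Meridian Services GmbH.
Chain via Slate Ventures LLC → Quarry Foods Inc. (R3): 45% × 83% × 28% = 10.458% of Meridian Services GmbH.
Direct interest in Meridian Services GmbH: 28%.
Aggregating (R2): 23.79% + 10.458% + 28% = 62.248%.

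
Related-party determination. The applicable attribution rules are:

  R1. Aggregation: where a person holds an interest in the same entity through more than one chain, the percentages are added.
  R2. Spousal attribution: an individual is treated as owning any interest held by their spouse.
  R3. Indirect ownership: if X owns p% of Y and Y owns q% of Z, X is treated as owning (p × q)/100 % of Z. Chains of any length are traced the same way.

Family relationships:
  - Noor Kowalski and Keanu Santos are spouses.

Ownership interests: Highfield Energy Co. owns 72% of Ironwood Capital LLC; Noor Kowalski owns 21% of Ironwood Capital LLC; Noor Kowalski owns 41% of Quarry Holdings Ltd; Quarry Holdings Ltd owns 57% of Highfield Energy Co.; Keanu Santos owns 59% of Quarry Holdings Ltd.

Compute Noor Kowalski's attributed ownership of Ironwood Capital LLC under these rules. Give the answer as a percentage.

62.04%

By spousal attribution (R2), Noor Kowalski is treated as also owning Keanu Santos's interest in Quarry Holdings Ltd, giving 41% + 59% = 100%.
Chain via Quarry Holdings Ltd → Highfield Energy Co. (R3): 100% × 57% × 72% = 41.04% of Ironwood Capital LLC.
Direct interest in Ironwood Capital LLC: 21%.
Aggregating (R1): 41.04% + 21% = 62.04%.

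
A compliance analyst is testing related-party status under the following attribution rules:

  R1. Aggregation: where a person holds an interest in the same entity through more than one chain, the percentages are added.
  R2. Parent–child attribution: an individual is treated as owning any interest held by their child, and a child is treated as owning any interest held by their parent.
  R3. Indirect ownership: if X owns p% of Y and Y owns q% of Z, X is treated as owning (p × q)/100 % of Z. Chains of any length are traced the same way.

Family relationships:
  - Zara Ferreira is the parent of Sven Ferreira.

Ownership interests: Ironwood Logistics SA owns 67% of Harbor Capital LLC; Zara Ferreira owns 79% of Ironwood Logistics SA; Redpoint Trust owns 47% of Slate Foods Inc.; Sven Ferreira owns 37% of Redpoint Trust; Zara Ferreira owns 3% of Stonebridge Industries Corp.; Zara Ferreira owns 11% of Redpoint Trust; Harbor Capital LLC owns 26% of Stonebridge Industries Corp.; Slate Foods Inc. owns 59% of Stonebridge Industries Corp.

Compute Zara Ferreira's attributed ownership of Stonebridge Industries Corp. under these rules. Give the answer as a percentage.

By parent–child attribution (R2), Zara Ferreira is treated as also owning Sven Ferreira's interest in Redpoint Trust, giving 11% + 37% = 48%.
Chain via Redpoint Trust → Slate Foods Inc. (R3): 48% × 47% × 59% = 13.3104% of Stonebridge Industries Corp.
Chain via Ironwood Logistics SA → Harbor Capital LLC (R3): 79% × 67% × 26% = 13.7618% of Stonebridge Industries Corp.
Direct interest in Stonebridge Industries Corp: 3%.
Aggregating (R1): 13.3104% + 13.7618% + 3% = 30.0722%.

30.0722%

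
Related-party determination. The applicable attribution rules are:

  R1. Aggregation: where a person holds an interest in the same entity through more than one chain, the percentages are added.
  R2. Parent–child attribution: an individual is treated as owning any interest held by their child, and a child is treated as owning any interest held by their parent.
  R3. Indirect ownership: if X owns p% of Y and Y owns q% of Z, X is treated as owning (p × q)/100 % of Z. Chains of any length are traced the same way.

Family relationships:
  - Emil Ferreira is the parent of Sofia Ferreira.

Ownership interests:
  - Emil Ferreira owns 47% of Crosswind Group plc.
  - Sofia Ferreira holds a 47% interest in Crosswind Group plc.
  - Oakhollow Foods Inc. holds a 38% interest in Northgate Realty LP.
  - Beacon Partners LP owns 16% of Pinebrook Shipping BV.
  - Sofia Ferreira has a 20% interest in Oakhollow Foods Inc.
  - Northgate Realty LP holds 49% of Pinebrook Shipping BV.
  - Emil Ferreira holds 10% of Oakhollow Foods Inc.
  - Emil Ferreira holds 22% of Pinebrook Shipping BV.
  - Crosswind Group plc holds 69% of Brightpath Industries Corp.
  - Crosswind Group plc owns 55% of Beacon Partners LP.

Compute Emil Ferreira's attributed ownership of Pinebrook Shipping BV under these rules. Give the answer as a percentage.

35.858%

By parent–child attribution (R2), Emil Ferreira is treated as also owning Sofia Ferreira's interest in Oakhollow Foods Inc, giving 10% + 20% = 30%.
By parent–child attribution (R2), Emil Ferreira is treated as also owning Sofia Ferreira's interest in Crosswind Group plc, giving 47% + 47% = 94%.
Chain via Oakhollow Foods Inc. → Northgate Realty LP (R3): 30% × 38% × 49% = 5.586% of Pinebrook Shipping BV.
Chain via Crosswind Group plc → Beacon Partners LP (R3): 94% × 55% × 16% = 8.272% of Pinebrook Shipping BV.
Direct interest in Pinebrook Shipping BV: 22%.
Aggregating (R1): 5.586% + 8.272% + 22% = 35.858%.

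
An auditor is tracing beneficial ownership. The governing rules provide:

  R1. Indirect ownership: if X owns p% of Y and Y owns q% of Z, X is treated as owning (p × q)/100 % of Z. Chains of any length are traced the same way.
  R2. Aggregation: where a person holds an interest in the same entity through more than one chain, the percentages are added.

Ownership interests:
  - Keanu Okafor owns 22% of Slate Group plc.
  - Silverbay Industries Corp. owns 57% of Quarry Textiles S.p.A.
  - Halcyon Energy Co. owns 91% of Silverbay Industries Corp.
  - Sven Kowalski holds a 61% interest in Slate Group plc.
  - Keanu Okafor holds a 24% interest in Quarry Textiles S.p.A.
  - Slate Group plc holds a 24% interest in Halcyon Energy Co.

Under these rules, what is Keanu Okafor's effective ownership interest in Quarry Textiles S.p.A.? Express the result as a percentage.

26.738736%

Chain via Slate Group plc → Halcyon Energy Co. → Silverbay Industries Corp. (R1): 22% × 24% × 91% × 57% = 2.738736% of Quarry Textiles S.p.A.
Direct interest in Quarry Textiles S.p.A: 24%.
Aggregating (R2): 2.738736% + 24% = 26.738736%.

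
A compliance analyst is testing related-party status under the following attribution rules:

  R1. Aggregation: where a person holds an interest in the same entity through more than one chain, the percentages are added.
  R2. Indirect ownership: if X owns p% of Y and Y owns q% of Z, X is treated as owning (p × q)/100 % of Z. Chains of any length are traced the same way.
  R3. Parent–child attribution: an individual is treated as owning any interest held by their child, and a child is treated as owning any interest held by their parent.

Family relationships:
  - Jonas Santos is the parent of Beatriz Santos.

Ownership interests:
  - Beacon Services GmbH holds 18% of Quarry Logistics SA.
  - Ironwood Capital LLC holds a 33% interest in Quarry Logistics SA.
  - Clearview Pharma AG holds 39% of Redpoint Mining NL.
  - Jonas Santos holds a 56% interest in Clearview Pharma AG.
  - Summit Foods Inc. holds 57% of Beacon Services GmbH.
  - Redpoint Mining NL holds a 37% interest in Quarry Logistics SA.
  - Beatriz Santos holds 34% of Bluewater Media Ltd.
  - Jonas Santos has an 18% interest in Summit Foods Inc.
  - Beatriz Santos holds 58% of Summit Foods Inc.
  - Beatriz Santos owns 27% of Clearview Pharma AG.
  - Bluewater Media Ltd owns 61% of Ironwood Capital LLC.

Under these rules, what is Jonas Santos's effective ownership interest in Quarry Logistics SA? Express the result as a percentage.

By parent–child attribution (R3), Jonas Santos is treated as also owning Beatriz Santos's interest in Summit Foods Inc, giving 18% + 58% = 76%.
By parent–child attribution (R3), Jonas Santos is treated as also owning Beatriz Santos's interest in Clearview Pharma AG, giving 56% + 27% = 83%.
By parent–child attribution (R3), Jonas Santos is treated as owning Beatriz Santos's 34% interest in Bluewater Media Ltd.
Chain via Summit Foods Inc. → Beacon Services GmbH (R2): 76% × 57% × 18% = 7.7976% of Quarry Logistics SA.
Chain via Clearview Pharma AG → Redpoint Mining NL (R2): 83% × 39% × 37% = 11.9769% of Quarry Logistics SA.
Chain via Bluewater Media Ltd → Ironwood Capital LLC (R2): 34% × 61% × 33% = 6.8442% of Quarry Logistics SA.
Aggregating (R1): 7.7976% + 11.9769% + 6.8442% = 26.6187%.

26.6187%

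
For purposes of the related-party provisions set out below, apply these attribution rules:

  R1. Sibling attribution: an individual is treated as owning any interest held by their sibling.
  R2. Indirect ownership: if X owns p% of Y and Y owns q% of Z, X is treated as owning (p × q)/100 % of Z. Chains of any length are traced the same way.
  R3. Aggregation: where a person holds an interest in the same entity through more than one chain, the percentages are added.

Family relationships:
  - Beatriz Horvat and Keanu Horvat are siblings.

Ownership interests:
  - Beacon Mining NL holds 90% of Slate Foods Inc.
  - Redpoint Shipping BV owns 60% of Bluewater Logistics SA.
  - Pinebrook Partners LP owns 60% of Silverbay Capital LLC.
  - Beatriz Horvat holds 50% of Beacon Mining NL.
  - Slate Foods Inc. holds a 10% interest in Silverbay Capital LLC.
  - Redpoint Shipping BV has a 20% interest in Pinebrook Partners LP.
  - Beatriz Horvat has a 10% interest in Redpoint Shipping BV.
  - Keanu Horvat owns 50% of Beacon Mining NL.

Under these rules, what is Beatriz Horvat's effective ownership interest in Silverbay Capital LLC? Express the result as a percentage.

10.2%

By sibling attribution (R1), Beatriz Horvat is treated as also owning Keanu Horvat's interest in Beacon Mining NL, giving 50% + 50% = 100%.
Chain via Beacon Mining NL → Slate Foods Inc. (R2): 100% × 90% × 10% = 9% of Silverbay Capital LLC.
Chain via Redpoint Shipping BV → Pinebrook Partners LP (R2): 10% × 20% × 60% = 1.2% of Silverbay Capital LLC.
Aggregating (R3): 9% + 1.2% = 10.2%.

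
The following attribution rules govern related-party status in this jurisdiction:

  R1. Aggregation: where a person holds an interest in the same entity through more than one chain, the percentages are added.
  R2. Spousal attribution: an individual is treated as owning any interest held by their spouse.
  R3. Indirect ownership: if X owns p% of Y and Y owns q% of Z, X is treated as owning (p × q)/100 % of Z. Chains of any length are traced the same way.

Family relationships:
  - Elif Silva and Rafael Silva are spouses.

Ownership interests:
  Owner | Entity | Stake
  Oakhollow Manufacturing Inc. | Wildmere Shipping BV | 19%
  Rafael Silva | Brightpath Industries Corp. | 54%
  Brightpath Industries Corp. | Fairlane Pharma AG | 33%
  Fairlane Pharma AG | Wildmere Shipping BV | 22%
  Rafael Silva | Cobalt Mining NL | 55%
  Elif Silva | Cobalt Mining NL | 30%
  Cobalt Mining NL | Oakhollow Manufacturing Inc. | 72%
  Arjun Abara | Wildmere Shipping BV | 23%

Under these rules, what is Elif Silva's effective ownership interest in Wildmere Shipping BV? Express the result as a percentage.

By spousal attribution (R2), Elif Silva is treated as also owning Rafael Silva's interest in Cobalt Mining NL, giving 30% + 55% = 85%.
By spousal attribution (R2), Elif Silva is treated as owning Rafael Silva's 54% interest in Brightpath Industries Corp.
Chain via Cobalt Mining NL → Oakhollow Manufacturing Inc. (R3): 85% × 72% × 19% = 11.628% of Wildmere Shipping BV.
Chain via Brightpath Industries Corp. → Fairlane Pharma AG (R3): 54% × 33% × 22% = 3.9204% of Wildmere Shipping BV.
Aggregating (R1): 11.628% + 3.9204% = 15.5484%.

15.5484%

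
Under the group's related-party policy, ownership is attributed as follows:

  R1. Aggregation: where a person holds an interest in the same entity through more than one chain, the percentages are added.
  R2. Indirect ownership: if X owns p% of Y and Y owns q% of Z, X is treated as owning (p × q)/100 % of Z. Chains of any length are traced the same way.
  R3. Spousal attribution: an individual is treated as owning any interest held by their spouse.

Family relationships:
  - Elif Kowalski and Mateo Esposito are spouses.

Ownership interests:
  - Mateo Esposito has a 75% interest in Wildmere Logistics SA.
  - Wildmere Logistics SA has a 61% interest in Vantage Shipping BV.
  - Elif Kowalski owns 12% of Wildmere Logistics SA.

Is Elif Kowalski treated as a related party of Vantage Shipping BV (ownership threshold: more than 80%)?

By spousal attribution (R3), Elif Kowalski is treated as also owning Mateo Esposito's interest in Wildmere Logistics SA, giving 12% + 75% = 87%.
Chain via Wildmere Logistics SA (R2): 87% × 61% = 53.07% of Vantage Shipping BV.
53.07% does not exceed the 80% threshold, so Elif is not a related party to Vantage Shipping BV.

No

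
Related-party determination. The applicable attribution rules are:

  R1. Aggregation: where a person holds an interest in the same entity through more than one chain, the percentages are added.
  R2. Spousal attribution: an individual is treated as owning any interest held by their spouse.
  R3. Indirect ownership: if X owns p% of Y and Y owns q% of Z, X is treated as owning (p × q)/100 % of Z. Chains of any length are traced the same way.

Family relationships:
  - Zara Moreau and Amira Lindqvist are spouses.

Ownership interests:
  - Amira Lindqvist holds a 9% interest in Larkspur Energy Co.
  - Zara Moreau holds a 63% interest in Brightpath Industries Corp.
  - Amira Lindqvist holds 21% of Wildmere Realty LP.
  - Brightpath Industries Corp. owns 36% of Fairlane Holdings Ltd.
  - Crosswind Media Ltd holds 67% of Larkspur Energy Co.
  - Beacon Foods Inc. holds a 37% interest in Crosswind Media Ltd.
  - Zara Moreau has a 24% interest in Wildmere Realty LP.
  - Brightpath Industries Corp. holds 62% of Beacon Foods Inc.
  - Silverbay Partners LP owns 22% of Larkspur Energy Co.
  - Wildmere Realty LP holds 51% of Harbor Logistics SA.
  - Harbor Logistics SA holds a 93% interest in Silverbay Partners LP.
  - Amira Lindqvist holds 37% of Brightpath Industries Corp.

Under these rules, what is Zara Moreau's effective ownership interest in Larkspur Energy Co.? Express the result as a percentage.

By spousal attribution (R2), Zara Moreau is treated as also owning Amira Lindqvist's interest in Brightpath Industries Corp, giving 63% + 37% = 100%.
By spousal attribution (R2), Zara Moreau is treated as also owning Amira Lindqvist's interest in Wildmere Realty LP, giving 24% + 21% = 45%.
By spousal attribution (R2), Zara Moreau is treated as owning Amira Lindqvist's 9% interest in Larkspur Energy Co.
Chain via Brightpath Industries Corp. → Beacon Foods Inc. → Crosswind Media Ltd (R3): 100% × 62% × 37% × 67% = 15.3698% of Larkspur Energy Co.
Chain via Wildmere Realty LP → Harbor Logistics SA → Silverbay Partners LP (R3): 45% × 51% × 93% × 22% = 4.69557% of Larkspur Energy Co.
Direct interest in Larkspur Energy Co: 9%.
Aggregating (R1): 15.3698% + 4.69557% + 9% = 29.06537%.

29.06537%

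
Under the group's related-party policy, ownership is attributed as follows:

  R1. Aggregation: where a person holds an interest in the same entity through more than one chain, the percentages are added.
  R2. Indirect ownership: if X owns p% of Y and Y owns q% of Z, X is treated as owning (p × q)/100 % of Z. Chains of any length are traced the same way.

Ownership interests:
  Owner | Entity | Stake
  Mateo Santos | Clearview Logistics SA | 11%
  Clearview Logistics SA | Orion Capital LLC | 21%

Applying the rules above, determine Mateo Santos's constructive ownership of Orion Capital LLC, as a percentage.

Chain via Clearview Logistics SA (R2): 11% × 21% = 2.31% of Orion Capital LLC.

2.31%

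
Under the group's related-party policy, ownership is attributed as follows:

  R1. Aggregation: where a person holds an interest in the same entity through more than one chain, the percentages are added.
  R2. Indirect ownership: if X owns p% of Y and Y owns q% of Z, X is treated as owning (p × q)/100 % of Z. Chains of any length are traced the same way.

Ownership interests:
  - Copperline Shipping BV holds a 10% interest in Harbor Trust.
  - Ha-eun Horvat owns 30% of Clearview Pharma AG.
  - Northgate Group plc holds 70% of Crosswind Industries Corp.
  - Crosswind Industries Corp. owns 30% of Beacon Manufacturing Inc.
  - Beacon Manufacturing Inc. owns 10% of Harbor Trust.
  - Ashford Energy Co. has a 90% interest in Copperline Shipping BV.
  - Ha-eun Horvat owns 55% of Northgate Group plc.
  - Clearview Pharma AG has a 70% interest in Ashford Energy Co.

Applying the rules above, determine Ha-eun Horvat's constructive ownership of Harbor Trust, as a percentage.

3.045%

Chain via Northgate Group plc → Crosswind Industries Corp. → Beacon Manufacturing Inc. (R2): 55% × 70% × 30% × 10% = 1.155% of Harbor Trust.
Chain via Clearview Pharma AG → Ashford Energy Co. → Copperline Shipping BV (R2): 30% × 70% × 90% × 10% = 1.89% of Harbor Trust.
Aggregating (R1): 1.155% + 1.89% = 3.045%.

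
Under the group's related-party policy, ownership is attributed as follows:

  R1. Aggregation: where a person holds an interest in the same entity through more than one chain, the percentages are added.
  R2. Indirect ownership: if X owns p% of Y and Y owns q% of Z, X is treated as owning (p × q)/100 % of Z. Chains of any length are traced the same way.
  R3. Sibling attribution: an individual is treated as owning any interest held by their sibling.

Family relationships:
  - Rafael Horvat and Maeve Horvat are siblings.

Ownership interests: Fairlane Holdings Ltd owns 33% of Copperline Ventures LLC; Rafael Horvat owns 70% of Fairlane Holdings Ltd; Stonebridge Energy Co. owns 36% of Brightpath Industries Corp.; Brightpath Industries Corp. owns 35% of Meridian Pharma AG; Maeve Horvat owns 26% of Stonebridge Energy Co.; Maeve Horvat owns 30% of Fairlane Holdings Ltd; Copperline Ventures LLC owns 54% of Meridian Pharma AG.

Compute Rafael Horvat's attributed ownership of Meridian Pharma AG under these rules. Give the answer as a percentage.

21.096%

By sibling attribution (R3), Rafael Horvat is treated as also owning Maeve Horvat's interest in Fairlane Holdings Ltd, giving 70% + 30% = 100%.
By sibling attribution (R3), Rafael Horvat is treated as owning Maeve Horvat's 26% interest in Stonebridge Energy Co.
Chain via Fairlane Holdings Ltd → Copperline Ventures LLC (R2): 100% × 33% × 54% = 17.82% of Meridian Pharma AG.
Chain via Stonebridge Energy Co. → Brightpath Industries Corp. (R2): 26% × 36% × 35% = 3.276% of Meridian Pharma AG.
Aggregating (R1): 17.82% + 3.276% = 21.096%.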